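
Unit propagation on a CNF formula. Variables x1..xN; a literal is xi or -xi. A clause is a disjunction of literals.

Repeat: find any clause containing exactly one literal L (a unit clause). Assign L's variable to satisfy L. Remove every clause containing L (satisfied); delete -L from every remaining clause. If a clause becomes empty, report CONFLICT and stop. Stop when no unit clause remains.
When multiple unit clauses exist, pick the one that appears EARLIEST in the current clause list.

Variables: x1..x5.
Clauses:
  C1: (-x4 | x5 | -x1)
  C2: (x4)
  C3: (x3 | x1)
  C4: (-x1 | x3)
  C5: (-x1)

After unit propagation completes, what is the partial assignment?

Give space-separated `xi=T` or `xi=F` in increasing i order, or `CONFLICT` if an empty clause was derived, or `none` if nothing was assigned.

Answer: x1=F x3=T x4=T

Derivation:
unit clause [4] forces x4=T; simplify:
  drop -4 from [-4, 5, -1] -> [5, -1]
  satisfied 1 clause(s); 4 remain; assigned so far: [4]
unit clause [-1] forces x1=F; simplify:
  drop 1 from [3, 1] -> [3]
  satisfied 3 clause(s); 1 remain; assigned so far: [1, 4]
unit clause [3] forces x3=T; simplify:
  satisfied 1 clause(s); 0 remain; assigned so far: [1, 3, 4]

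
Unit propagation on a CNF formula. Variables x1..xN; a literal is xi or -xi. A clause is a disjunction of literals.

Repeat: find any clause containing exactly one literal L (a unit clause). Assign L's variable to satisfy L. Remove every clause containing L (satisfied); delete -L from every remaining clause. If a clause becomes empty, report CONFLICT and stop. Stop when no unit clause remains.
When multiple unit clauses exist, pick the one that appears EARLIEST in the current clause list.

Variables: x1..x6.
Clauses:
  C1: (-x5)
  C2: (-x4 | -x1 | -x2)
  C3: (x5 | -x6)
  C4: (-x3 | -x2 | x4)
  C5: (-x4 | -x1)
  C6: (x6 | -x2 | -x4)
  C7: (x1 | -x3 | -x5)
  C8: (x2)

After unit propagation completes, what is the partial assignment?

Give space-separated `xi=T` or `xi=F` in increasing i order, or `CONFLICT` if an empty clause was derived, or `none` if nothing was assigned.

unit clause [-5] forces x5=F; simplify:
  drop 5 from [5, -6] -> [-6]
  satisfied 2 clause(s); 6 remain; assigned so far: [5]
unit clause [-6] forces x6=F; simplify:
  drop 6 from [6, -2, -4] -> [-2, -4]
  satisfied 1 clause(s); 5 remain; assigned so far: [5, 6]
unit clause [2] forces x2=T; simplify:
  drop -2 from [-4, -1, -2] -> [-4, -1]
  drop -2 from [-3, -2, 4] -> [-3, 4]
  drop -2 from [-2, -4] -> [-4]
  satisfied 1 clause(s); 4 remain; assigned so far: [2, 5, 6]
unit clause [-4] forces x4=F; simplify:
  drop 4 from [-3, 4] -> [-3]
  satisfied 3 clause(s); 1 remain; assigned so far: [2, 4, 5, 6]
unit clause [-3] forces x3=F; simplify:
  satisfied 1 clause(s); 0 remain; assigned so far: [2, 3, 4, 5, 6]

Answer: x2=T x3=F x4=F x5=F x6=F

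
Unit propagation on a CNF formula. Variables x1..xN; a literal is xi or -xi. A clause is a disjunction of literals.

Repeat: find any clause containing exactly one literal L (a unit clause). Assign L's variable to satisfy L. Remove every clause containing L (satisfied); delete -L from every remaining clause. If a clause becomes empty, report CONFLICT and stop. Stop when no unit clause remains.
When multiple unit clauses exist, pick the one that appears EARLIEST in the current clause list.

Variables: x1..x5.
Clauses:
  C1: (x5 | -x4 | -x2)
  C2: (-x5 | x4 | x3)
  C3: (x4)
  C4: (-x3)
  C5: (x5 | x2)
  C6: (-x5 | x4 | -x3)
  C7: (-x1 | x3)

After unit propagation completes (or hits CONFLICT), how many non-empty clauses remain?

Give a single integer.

unit clause [4] forces x4=T; simplify:
  drop -4 from [5, -4, -2] -> [5, -2]
  satisfied 3 clause(s); 4 remain; assigned so far: [4]
unit clause [-3] forces x3=F; simplify:
  drop 3 from [-1, 3] -> [-1]
  satisfied 1 clause(s); 3 remain; assigned so far: [3, 4]
unit clause [-1] forces x1=F; simplify:
  satisfied 1 clause(s); 2 remain; assigned so far: [1, 3, 4]

Answer: 2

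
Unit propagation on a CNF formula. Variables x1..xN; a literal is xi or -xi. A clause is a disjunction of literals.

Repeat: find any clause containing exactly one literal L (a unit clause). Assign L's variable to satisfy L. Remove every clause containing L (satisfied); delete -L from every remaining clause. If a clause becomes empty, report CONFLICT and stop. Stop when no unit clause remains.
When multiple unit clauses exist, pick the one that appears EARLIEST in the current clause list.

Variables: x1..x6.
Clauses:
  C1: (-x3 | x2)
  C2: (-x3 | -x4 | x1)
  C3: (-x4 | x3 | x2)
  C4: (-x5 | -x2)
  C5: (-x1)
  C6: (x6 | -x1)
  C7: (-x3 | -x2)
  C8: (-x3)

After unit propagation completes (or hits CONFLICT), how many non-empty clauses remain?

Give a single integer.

unit clause [-1] forces x1=F; simplify:
  drop 1 from [-3, -4, 1] -> [-3, -4]
  satisfied 2 clause(s); 6 remain; assigned so far: [1]
unit clause [-3] forces x3=F; simplify:
  drop 3 from [-4, 3, 2] -> [-4, 2]
  satisfied 4 clause(s); 2 remain; assigned so far: [1, 3]

Answer: 2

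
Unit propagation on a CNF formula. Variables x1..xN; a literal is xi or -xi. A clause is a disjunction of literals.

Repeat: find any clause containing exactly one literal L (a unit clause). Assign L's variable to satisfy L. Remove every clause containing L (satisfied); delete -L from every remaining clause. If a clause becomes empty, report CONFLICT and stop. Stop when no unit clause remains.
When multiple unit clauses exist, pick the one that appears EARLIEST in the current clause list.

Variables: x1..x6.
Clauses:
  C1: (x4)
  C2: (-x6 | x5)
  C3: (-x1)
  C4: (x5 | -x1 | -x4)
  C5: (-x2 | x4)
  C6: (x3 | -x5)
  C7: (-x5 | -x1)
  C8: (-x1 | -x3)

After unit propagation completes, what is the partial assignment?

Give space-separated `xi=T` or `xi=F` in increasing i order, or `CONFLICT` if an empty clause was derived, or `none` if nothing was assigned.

unit clause [4] forces x4=T; simplify:
  drop -4 from [5, -1, -4] -> [5, -1]
  satisfied 2 clause(s); 6 remain; assigned so far: [4]
unit clause [-1] forces x1=F; simplify:
  satisfied 4 clause(s); 2 remain; assigned so far: [1, 4]

Answer: x1=F x4=T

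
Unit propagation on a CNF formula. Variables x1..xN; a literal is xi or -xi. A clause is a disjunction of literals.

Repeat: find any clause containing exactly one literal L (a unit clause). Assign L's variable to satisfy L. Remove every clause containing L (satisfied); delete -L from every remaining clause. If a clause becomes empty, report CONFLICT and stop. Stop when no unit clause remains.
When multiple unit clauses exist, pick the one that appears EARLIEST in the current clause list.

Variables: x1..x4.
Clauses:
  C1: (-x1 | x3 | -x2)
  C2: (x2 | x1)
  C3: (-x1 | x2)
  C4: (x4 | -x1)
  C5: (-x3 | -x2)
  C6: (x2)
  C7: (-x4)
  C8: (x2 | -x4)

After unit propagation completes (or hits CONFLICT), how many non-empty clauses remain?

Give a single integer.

Answer: 0

Derivation:
unit clause [2] forces x2=T; simplify:
  drop -2 from [-1, 3, -2] -> [-1, 3]
  drop -2 from [-3, -2] -> [-3]
  satisfied 4 clause(s); 4 remain; assigned so far: [2]
unit clause [-3] forces x3=F; simplify:
  drop 3 from [-1, 3] -> [-1]
  satisfied 1 clause(s); 3 remain; assigned so far: [2, 3]
unit clause [-1] forces x1=F; simplify:
  satisfied 2 clause(s); 1 remain; assigned so far: [1, 2, 3]
unit clause [-4] forces x4=F; simplify:
  satisfied 1 clause(s); 0 remain; assigned so far: [1, 2, 3, 4]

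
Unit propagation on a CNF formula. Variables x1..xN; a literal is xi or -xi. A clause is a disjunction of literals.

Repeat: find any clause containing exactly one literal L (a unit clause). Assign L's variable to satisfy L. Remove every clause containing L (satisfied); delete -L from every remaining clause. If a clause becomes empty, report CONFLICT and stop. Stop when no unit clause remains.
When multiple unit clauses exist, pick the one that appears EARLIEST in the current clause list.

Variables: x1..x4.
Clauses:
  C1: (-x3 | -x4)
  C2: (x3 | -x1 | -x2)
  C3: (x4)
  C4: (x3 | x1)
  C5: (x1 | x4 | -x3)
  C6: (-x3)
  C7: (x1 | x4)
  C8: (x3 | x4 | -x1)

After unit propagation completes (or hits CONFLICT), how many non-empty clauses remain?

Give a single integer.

unit clause [4] forces x4=T; simplify:
  drop -4 from [-3, -4] -> [-3]
  satisfied 4 clause(s); 4 remain; assigned so far: [4]
unit clause [-3] forces x3=F; simplify:
  drop 3 from [3, -1, -2] -> [-1, -2]
  drop 3 from [3, 1] -> [1]
  satisfied 2 clause(s); 2 remain; assigned so far: [3, 4]
unit clause [1] forces x1=T; simplify:
  drop -1 from [-1, -2] -> [-2]
  satisfied 1 clause(s); 1 remain; assigned so far: [1, 3, 4]
unit clause [-2] forces x2=F; simplify:
  satisfied 1 clause(s); 0 remain; assigned so far: [1, 2, 3, 4]

Answer: 0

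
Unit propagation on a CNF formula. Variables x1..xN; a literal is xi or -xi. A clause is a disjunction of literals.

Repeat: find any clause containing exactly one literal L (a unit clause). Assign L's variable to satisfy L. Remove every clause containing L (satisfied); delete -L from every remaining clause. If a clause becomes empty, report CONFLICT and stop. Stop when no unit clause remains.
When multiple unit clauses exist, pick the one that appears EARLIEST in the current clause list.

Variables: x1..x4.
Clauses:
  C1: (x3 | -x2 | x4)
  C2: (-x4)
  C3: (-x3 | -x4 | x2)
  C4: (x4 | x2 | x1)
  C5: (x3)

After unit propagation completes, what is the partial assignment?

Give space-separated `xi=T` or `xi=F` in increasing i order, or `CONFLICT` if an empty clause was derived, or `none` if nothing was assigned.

unit clause [-4] forces x4=F; simplify:
  drop 4 from [3, -2, 4] -> [3, -2]
  drop 4 from [4, 2, 1] -> [2, 1]
  satisfied 2 clause(s); 3 remain; assigned so far: [4]
unit clause [3] forces x3=T; simplify:
  satisfied 2 clause(s); 1 remain; assigned so far: [3, 4]

Answer: x3=T x4=F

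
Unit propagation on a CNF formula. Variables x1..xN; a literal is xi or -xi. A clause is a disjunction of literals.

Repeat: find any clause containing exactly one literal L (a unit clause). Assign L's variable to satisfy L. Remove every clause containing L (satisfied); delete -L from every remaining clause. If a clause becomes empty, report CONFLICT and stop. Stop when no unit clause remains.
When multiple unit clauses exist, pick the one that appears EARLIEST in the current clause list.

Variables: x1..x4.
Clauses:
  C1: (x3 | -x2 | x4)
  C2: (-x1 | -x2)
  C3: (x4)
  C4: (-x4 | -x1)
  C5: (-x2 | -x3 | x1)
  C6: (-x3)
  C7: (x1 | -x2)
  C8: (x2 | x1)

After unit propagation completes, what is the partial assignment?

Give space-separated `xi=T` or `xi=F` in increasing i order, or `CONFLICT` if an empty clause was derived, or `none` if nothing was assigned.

Answer: CONFLICT

Derivation:
unit clause [4] forces x4=T; simplify:
  drop -4 from [-4, -1] -> [-1]
  satisfied 2 clause(s); 6 remain; assigned so far: [4]
unit clause [-1] forces x1=F; simplify:
  drop 1 from [-2, -3, 1] -> [-2, -3]
  drop 1 from [1, -2] -> [-2]
  drop 1 from [2, 1] -> [2]
  satisfied 2 clause(s); 4 remain; assigned so far: [1, 4]
unit clause [-3] forces x3=F; simplify:
  satisfied 2 clause(s); 2 remain; assigned so far: [1, 3, 4]
unit clause [-2] forces x2=F; simplify:
  drop 2 from [2] -> [] (empty!)
  satisfied 1 clause(s); 1 remain; assigned so far: [1, 2, 3, 4]
CONFLICT (empty clause)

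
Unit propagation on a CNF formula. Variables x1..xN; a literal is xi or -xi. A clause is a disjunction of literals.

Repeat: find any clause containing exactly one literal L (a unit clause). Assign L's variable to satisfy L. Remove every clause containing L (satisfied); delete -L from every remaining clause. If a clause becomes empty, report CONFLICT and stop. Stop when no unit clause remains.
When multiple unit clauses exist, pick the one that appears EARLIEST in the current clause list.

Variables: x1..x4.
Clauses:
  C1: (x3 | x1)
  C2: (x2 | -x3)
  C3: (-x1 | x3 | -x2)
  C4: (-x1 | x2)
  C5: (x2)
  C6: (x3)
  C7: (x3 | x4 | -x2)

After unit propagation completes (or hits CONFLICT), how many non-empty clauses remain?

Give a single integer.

Answer: 0

Derivation:
unit clause [2] forces x2=T; simplify:
  drop -2 from [-1, 3, -2] -> [-1, 3]
  drop -2 from [3, 4, -2] -> [3, 4]
  satisfied 3 clause(s); 4 remain; assigned so far: [2]
unit clause [3] forces x3=T; simplify:
  satisfied 4 clause(s); 0 remain; assigned so far: [2, 3]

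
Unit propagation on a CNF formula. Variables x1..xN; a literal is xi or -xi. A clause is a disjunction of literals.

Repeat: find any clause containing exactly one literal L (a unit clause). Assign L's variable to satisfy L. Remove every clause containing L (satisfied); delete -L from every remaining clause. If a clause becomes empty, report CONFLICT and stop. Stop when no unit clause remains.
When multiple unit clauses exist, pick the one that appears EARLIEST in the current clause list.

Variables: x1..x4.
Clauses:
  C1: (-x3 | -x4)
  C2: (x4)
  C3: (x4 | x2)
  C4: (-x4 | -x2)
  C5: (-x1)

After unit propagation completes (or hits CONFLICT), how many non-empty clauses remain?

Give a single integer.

Answer: 0

Derivation:
unit clause [4] forces x4=T; simplify:
  drop -4 from [-3, -4] -> [-3]
  drop -4 from [-4, -2] -> [-2]
  satisfied 2 clause(s); 3 remain; assigned so far: [4]
unit clause [-3] forces x3=F; simplify:
  satisfied 1 clause(s); 2 remain; assigned so far: [3, 4]
unit clause [-2] forces x2=F; simplify:
  satisfied 1 clause(s); 1 remain; assigned so far: [2, 3, 4]
unit clause [-1] forces x1=F; simplify:
  satisfied 1 clause(s); 0 remain; assigned so far: [1, 2, 3, 4]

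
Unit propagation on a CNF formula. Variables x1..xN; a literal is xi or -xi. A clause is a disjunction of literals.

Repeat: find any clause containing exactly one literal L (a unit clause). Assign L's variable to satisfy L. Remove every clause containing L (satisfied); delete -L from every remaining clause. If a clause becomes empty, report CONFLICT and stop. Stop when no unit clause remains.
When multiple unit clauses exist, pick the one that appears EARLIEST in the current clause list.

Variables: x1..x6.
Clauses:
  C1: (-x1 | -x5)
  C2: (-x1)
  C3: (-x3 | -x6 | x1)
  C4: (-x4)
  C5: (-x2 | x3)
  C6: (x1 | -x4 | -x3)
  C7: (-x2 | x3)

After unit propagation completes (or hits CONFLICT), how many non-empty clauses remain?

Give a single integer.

Answer: 3

Derivation:
unit clause [-1] forces x1=F; simplify:
  drop 1 from [-3, -6, 1] -> [-3, -6]
  drop 1 from [1, -4, -3] -> [-4, -3]
  satisfied 2 clause(s); 5 remain; assigned so far: [1]
unit clause [-4] forces x4=F; simplify:
  satisfied 2 clause(s); 3 remain; assigned so far: [1, 4]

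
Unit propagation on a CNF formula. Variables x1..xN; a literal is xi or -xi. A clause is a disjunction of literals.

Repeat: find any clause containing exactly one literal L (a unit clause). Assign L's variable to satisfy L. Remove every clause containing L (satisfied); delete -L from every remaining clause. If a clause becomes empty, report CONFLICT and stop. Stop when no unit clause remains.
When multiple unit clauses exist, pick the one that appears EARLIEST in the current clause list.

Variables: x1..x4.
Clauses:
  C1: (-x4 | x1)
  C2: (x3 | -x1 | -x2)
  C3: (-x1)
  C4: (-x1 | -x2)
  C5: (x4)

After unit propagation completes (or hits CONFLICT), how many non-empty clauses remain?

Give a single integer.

Answer: 0

Derivation:
unit clause [-1] forces x1=F; simplify:
  drop 1 from [-4, 1] -> [-4]
  satisfied 3 clause(s); 2 remain; assigned so far: [1]
unit clause [-4] forces x4=F; simplify:
  drop 4 from [4] -> [] (empty!)
  satisfied 1 clause(s); 1 remain; assigned so far: [1, 4]
CONFLICT (empty clause)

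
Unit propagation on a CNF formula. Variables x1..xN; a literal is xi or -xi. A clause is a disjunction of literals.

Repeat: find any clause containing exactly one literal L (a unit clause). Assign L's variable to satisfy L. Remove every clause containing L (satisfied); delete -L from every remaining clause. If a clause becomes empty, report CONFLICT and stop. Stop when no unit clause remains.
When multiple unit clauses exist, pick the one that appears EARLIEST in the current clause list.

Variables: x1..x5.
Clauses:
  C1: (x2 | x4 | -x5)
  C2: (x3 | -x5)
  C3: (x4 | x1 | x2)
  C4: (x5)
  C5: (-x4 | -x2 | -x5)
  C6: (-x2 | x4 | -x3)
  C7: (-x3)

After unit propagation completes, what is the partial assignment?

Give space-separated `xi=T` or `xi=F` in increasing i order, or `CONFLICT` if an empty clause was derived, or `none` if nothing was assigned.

Answer: CONFLICT

Derivation:
unit clause [5] forces x5=T; simplify:
  drop -5 from [2, 4, -5] -> [2, 4]
  drop -5 from [3, -5] -> [3]
  drop -5 from [-4, -2, -5] -> [-4, -2]
  satisfied 1 clause(s); 6 remain; assigned so far: [5]
unit clause [3] forces x3=T; simplify:
  drop -3 from [-2, 4, -3] -> [-2, 4]
  drop -3 from [-3] -> [] (empty!)
  satisfied 1 clause(s); 5 remain; assigned so far: [3, 5]
CONFLICT (empty clause)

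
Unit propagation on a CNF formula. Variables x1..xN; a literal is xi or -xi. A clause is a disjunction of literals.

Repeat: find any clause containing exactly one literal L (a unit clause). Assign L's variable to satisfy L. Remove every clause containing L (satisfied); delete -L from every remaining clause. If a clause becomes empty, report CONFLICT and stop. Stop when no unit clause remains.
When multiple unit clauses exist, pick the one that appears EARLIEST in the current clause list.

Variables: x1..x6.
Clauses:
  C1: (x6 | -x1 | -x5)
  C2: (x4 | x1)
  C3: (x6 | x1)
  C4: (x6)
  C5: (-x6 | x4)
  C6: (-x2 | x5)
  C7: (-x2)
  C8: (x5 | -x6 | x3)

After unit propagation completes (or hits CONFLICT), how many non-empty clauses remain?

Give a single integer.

Answer: 1

Derivation:
unit clause [6] forces x6=T; simplify:
  drop -6 from [-6, 4] -> [4]
  drop -6 from [5, -6, 3] -> [5, 3]
  satisfied 3 clause(s); 5 remain; assigned so far: [6]
unit clause [4] forces x4=T; simplify:
  satisfied 2 clause(s); 3 remain; assigned so far: [4, 6]
unit clause [-2] forces x2=F; simplify:
  satisfied 2 clause(s); 1 remain; assigned so far: [2, 4, 6]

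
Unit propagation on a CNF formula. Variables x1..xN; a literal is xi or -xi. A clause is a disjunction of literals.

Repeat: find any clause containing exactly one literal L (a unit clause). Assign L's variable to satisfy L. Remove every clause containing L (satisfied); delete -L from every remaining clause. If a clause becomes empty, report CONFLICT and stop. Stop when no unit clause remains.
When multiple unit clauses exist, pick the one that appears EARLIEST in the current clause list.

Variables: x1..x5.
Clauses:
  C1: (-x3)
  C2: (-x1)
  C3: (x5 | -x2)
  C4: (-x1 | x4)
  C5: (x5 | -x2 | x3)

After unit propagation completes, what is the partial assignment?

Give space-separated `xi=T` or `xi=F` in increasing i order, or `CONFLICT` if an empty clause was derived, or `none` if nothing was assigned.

Answer: x1=F x3=F

Derivation:
unit clause [-3] forces x3=F; simplify:
  drop 3 from [5, -2, 3] -> [5, -2]
  satisfied 1 clause(s); 4 remain; assigned so far: [3]
unit clause [-1] forces x1=F; simplify:
  satisfied 2 clause(s); 2 remain; assigned so far: [1, 3]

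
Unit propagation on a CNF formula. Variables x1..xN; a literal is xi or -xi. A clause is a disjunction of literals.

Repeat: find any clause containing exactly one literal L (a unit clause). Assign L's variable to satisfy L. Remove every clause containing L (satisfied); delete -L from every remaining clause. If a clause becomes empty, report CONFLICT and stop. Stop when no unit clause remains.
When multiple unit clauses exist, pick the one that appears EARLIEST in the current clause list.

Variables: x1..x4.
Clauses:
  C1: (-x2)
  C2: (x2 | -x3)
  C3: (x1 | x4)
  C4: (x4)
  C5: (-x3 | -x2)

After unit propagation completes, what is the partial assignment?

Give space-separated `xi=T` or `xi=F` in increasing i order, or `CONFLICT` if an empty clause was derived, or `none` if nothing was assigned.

unit clause [-2] forces x2=F; simplify:
  drop 2 from [2, -3] -> [-3]
  satisfied 2 clause(s); 3 remain; assigned so far: [2]
unit clause [-3] forces x3=F; simplify:
  satisfied 1 clause(s); 2 remain; assigned so far: [2, 3]
unit clause [4] forces x4=T; simplify:
  satisfied 2 clause(s); 0 remain; assigned so far: [2, 3, 4]

Answer: x2=F x3=F x4=T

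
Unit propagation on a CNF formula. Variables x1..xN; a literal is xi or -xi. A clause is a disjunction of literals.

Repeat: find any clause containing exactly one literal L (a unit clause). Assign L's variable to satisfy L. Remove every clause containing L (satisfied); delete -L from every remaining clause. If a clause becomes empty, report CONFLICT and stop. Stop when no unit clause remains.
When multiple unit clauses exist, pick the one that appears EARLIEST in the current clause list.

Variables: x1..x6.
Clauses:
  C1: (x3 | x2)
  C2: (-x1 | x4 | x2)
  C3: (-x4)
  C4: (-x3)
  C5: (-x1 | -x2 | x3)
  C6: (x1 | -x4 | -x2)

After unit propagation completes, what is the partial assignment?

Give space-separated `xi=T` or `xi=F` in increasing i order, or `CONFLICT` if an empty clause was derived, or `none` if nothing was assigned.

unit clause [-4] forces x4=F; simplify:
  drop 4 from [-1, 4, 2] -> [-1, 2]
  satisfied 2 clause(s); 4 remain; assigned so far: [4]
unit clause [-3] forces x3=F; simplify:
  drop 3 from [3, 2] -> [2]
  drop 3 from [-1, -2, 3] -> [-1, -2]
  satisfied 1 clause(s); 3 remain; assigned so far: [3, 4]
unit clause [2] forces x2=T; simplify:
  drop -2 from [-1, -2] -> [-1]
  satisfied 2 clause(s); 1 remain; assigned so far: [2, 3, 4]
unit clause [-1] forces x1=F; simplify:
  satisfied 1 clause(s); 0 remain; assigned so far: [1, 2, 3, 4]

Answer: x1=F x2=T x3=F x4=F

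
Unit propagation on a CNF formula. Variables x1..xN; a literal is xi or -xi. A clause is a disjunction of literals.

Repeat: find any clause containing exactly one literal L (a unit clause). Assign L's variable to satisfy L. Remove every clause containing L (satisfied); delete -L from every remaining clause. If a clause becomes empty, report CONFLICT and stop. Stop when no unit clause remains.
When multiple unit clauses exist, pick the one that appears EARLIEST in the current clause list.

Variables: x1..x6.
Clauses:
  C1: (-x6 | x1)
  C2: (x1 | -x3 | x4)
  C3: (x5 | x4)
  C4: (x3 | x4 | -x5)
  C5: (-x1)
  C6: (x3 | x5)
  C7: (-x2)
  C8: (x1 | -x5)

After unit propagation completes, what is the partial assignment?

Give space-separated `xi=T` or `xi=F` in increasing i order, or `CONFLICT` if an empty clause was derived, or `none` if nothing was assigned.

Answer: x1=F x2=F x3=T x4=T x5=F x6=F

Derivation:
unit clause [-1] forces x1=F; simplify:
  drop 1 from [-6, 1] -> [-6]
  drop 1 from [1, -3, 4] -> [-3, 4]
  drop 1 from [1, -5] -> [-5]
  satisfied 1 clause(s); 7 remain; assigned so far: [1]
unit clause [-6] forces x6=F; simplify:
  satisfied 1 clause(s); 6 remain; assigned so far: [1, 6]
unit clause [-2] forces x2=F; simplify:
  satisfied 1 clause(s); 5 remain; assigned so far: [1, 2, 6]
unit clause [-5] forces x5=F; simplify:
  drop 5 from [5, 4] -> [4]
  drop 5 from [3, 5] -> [3]
  satisfied 2 clause(s); 3 remain; assigned so far: [1, 2, 5, 6]
unit clause [4] forces x4=T; simplify:
  satisfied 2 clause(s); 1 remain; assigned so far: [1, 2, 4, 5, 6]
unit clause [3] forces x3=T; simplify:
  satisfied 1 clause(s); 0 remain; assigned so far: [1, 2, 3, 4, 5, 6]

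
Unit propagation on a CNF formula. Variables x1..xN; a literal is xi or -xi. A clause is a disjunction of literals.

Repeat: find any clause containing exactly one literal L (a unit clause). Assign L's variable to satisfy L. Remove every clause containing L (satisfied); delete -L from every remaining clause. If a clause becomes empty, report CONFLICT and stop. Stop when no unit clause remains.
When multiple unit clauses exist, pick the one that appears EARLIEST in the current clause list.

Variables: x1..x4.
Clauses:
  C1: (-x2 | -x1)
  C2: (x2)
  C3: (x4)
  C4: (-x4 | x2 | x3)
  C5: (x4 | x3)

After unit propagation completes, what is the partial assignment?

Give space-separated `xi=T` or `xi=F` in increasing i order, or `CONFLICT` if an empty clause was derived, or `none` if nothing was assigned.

Answer: x1=F x2=T x4=T

Derivation:
unit clause [2] forces x2=T; simplify:
  drop -2 from [-2, -1] -> [-1]
  satisfied 2 clause(s); 3 remain; assigned so far: [2]
unit clause [-1] forces x1=F; simplify:
  satisfied 1 clause(s); 2 remain; assigned so far: [1, 2]
unit clause [4] forces x4=T; simplify:
  satisfied 2 clause(s); 0 remain; assigned so far: [1, 2, 4]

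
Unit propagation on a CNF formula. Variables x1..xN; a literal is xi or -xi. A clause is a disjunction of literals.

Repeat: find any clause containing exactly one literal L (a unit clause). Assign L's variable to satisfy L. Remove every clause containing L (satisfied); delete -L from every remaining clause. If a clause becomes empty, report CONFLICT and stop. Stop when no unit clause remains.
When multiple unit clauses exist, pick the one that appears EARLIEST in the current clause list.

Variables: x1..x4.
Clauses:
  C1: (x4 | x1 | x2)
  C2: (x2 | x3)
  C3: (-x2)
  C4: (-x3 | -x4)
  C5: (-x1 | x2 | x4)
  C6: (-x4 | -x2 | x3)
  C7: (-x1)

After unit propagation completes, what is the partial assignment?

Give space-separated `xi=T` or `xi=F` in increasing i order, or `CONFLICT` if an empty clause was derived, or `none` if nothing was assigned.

Answer: CONFLICT

Derivation:
unit clause [-2] forces x2=F; simplify:
  drop 2 from [4, 1, 2] -> [4, 1]
  drop 2 from [2, 3] -> [3]
  drop 2 from [-1, 2, 4] -> [-1, 4]
  satisfied 2 clause(s); 5 remain; assigned so far: [2]
unit clause [3] forces x3=T; simplify:
  drop -3 from [-3, -4] -> [-4]
  satisfied 1 clause(s); 4 remain; assigned so far: [2, 3]
unit clause [-4] forces x4=F; simplify:
  drop 4 from [4, 1] -> [1]
  drop 4 from [-1, 4] -> [-1]
  satisfied 1 clause(s); 3 remain; assigned so far: [2, 3, 4]
unit clause [1] forces x1=T; simplify:
  drop -1 from [-1] -> [] (empty!)
  drop -1 from [-1] -> [] (empty!)
  satisfied 1 clause(s); 2 remain; assigned so far: [1, 2, 3, 4]
CONFLICT (empty clause)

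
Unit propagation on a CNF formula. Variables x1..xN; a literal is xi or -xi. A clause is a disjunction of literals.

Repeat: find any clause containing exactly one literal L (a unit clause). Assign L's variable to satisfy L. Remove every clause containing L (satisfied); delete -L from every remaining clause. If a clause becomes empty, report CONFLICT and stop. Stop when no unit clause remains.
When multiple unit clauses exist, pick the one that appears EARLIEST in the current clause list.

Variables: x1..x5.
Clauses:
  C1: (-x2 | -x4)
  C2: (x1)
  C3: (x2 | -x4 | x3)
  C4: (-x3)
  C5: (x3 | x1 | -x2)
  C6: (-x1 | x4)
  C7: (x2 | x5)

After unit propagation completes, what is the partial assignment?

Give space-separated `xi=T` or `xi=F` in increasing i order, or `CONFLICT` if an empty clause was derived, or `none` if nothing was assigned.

unit clause [1] forces x1=T; simplify:
  drop -1 from [-1, 4] -> [4]
  satisfied 2 clause(s); 5 remain; assigned so far: [1]
unit clause [-3] forces x3=F; simplify:
  drop 3 from [2, -4, 3] -> [2, -4]
  satisfied 1 clause(s); 4 remain; assigned so far: [1, 3]
unit clause [4] forces x4=T; simplify:
  drop -4 from [-2, -4] -> [-2]
  drop -4 from [2, -4] -> [2]
  satisfied 1 clause(s); 3 remain; assigned so far: [1, 3, 4]
unit clause [-2] forces x2=F; simplify:
  drop 2 from [2] -> [] (empty!)
  drop 2 from [2, 5] -> [5]
  satisfied 1 clause(s); 2 remain; assigned so far: [1, 2, 3, 4]
CONFLICT (empty clause)

Answer: CONFLICT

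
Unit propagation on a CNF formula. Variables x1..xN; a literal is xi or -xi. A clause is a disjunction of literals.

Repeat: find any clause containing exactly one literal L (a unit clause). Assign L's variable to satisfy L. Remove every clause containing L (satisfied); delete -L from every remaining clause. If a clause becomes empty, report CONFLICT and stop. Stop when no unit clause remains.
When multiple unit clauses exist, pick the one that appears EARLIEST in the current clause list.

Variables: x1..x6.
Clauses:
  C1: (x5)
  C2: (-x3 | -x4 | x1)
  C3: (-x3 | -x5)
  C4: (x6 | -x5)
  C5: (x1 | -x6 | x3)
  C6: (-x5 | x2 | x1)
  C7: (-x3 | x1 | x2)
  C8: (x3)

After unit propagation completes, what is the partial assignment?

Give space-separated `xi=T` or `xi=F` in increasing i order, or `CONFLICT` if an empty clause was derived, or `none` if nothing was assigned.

unit clause [5] forces x5=T; simplify:
  drop -5 from [-3, -5] -> [-3]
  drop -5 from [6, -5] -> [6]
  drop -5 from [-5, 2, 1] -> [2, 1]
  satisfied 1 clause(s); 7 remain; assigned so far: [5]
unit clause [-3] forces x3=F; simplify:
  drop 3 from [1, -6, 3] -> [1, -6]
  drop 3 from [3] -> [] (empty!)
  satisfied 3 clause(s); 4 remain; assigned so far: [3, 5]
CONFLICT (empty clause)

Answer: CONFLICT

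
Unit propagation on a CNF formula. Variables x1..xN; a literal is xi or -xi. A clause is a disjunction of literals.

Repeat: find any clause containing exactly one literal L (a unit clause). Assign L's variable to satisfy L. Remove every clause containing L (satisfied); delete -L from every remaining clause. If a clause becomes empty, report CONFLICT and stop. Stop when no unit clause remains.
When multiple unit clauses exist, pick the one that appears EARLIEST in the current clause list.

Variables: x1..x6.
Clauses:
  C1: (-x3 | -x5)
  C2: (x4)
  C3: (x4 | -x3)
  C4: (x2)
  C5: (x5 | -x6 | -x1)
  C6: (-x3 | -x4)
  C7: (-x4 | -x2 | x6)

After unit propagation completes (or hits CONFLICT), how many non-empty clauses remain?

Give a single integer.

Answer: 1

Derivation:
unit clause [4] forces x4=T; simplify:
  drop -4 from [-3, -4] -> [-3]
  drop -4 from [-4, -2, 6] -> [-2, 6]
  satisfied 2 clause(s); 5 remain; assigned so far: [4]
unit clause [2] forces x2=T; simplify:
  drop -2 from [-2, 6] -> [6]
  satisfied 1 clause(s); 4 remain; assigned so far: [2, 4]
unit clause [-3] forces x3=F; simplify:
  satisfied 2 clause(s); 2 remain; assigned so far: [2, 3, 4]
unit clause [6] forces x6=T; simplify:
  drop -6 from [5, -6, -1] -> [5, -1]
  satisfied 1 clause(s); 1 remain; assigned so far: [2, 3, 4, 6]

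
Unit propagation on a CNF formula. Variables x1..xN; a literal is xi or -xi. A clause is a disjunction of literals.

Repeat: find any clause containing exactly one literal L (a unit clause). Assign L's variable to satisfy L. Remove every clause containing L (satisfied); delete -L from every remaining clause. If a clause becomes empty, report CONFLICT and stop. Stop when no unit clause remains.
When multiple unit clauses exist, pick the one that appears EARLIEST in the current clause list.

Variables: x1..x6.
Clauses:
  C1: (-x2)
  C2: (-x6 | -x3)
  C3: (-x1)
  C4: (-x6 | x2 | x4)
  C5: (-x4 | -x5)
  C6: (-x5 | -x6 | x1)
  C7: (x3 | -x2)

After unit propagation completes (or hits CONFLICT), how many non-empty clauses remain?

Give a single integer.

Answer: 4

Derivation:
unit clause [-2] forces x2=F; simplify:
  drop 2 from [-6, 2, 4] -> [-6, 4]
  satisfied 2 clause(s); 5 remain; assigned so far: [2]
unit clause [-1] forces x1=F; simplify:
  drop 1 from [-5, -6, 1] -> [-5, -6]
  satisfied 1 clause(s); 4 remain; assigned so far: [1, 2]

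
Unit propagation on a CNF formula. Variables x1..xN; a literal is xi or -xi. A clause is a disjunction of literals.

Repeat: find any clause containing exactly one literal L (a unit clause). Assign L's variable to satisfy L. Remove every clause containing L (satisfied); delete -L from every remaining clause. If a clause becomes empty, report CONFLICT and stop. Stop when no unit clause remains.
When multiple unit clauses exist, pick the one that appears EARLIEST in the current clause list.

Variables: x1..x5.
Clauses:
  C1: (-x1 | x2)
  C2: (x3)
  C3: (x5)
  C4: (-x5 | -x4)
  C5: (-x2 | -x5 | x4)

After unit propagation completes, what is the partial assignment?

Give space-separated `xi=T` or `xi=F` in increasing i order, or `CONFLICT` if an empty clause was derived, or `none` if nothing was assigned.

Answer: x1=F x2=F x3=T x4=F x5=T

Derivation:
unit clause [3] forces x3=T; simplify:
  satisfied 1 clause(s); 4 remain; assigned so far: [3]
unit clause [5] forces x5=T; simplify:
  drop -5 from [-5, -4] -> [-4]
  drop -5 from [-2, -5, 4] -> [-2, 4]
  satisfied 1 clause(s); 3 remain; assigned so far: [3, 5]
unit clause [-4] forces x4=F; simplify:
  drop 4 from [-2, 4] -> [-2]
  satisfied 1 clause(s); 2 remain; assigned so far: [3, 4, 5]
unit clause [-2] forces x2=F; simplify:
  drop 2 from [-1, 2] -> [-1]
  satisfied 1 clause(s); 1 remain; assigned so far: [2, 3, 4, 5]
unit clause [-1] forces x1=F; simplify:
  satisfied 1 clause(s); 0 remain; assigned so far: [1, 2, 3, 4, 5]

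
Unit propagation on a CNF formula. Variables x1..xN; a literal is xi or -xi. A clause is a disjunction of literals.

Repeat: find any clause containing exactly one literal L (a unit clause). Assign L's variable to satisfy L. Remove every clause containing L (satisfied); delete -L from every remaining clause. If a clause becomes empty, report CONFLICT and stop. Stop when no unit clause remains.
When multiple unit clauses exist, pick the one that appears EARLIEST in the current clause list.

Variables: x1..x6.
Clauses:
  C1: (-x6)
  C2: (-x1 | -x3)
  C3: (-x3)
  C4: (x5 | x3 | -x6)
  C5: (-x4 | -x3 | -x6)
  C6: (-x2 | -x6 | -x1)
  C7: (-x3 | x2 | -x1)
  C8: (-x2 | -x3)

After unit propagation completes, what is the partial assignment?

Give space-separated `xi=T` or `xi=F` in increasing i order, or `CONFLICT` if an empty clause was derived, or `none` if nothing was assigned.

unit clause [-6] forces x6=F; simplify:
  satisfied 4 clause(s); 4 remain; assigned so far: [6]
unit clause [-3] forces x3=F; simplify:
  satisfied 4 clause(s); 0 remain; assigned so far: [3, 6]

Answer: x3=F x6=F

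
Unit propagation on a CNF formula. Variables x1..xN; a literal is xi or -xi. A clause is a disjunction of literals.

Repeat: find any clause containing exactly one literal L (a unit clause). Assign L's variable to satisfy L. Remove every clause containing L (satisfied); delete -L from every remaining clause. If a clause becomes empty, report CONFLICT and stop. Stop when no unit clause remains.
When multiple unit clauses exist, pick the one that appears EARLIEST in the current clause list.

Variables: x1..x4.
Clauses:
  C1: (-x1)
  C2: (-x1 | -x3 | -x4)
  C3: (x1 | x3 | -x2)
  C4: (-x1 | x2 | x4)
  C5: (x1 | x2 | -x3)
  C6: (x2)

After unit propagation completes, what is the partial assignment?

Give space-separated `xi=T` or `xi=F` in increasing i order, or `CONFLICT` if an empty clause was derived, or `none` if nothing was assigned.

unit clause [-1] forces x1=F; simplify:
  drop 1 from [1, 3, -2] -> [3, -2]
  drop 1 from [1, 2, -3] -> [2, -3]
  satisfied 3 clause(s); 3 remain; assigned so far: [1]
unit clause [2] forces x2=T; simplify:
  drop -2 from [3, -2] -> [3]
  satisfied 2 clause(s); 1 remain; assigned so far: [1, 2]
unit clause [3] forces x3=T; simplify:
  satisfied 1 clause(s); 0 remain; assigned so far: [1, 2, 3]

Answer: x1=F x2=T x3=T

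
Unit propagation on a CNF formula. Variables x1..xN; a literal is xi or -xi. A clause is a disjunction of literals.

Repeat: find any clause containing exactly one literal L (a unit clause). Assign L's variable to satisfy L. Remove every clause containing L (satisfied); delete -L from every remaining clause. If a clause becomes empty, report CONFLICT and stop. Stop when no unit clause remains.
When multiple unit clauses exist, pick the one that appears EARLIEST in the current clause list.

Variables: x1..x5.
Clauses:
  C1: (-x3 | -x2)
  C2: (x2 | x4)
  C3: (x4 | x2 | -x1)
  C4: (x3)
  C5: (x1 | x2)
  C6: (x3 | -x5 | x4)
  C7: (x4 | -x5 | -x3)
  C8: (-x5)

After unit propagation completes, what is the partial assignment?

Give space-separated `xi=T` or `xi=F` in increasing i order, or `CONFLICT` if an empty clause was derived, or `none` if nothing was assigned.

unit clause [3] forces x3=T; simplify:
  drop -3 from [-3, -2] -> [-2]
  drop -3 from [4, -5, -3] -> [4, -5]
  satisfied 2 clause(s); 6 remain; assigned so far: [3]
unit clause [-2] forces x2=F; simplify:
  drop 2 from [2, 4] -> [4]
  drop 2 from [4, 2, -1] -> [4, -1]
  drop 2 from [1, 2] -> [1]
  satisfied 1 clause(s); 5 remain; assigned so far: [2, 3]
unit clause [4] forces x4=T; simplify:
  satisfied 3 clause(s); 2 remain; assigned so far: [2, 3, 4]
unit clause [1] forces x1=T; simplify:
  satisfied 1 clause(s); 1 remain; assigned so far: [1, 2, 3, 4]
unit clause [-5] forces x5=F; simplify:
  satisfied 1 clause(s); 0 remain; assigned so far: [1, 2, 3, 4, 5]

Answer: x1=T x2=F x3=T x4=T x5=F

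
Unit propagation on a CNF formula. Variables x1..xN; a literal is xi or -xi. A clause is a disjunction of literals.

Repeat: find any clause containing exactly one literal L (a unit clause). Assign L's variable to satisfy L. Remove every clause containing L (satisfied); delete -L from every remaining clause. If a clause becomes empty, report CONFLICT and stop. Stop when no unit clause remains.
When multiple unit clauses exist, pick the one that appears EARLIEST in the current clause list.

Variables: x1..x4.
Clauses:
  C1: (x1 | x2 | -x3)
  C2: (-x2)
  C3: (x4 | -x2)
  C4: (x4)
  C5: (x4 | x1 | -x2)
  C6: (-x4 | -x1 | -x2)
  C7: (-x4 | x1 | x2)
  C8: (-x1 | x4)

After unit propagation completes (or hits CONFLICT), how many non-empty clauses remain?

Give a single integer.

unit clause [-2] forces x2=F; simplify:
  drop 2 from [1, 2, -3] -> [1, -3]
  drop 2 from [-4, 1, 2] -> [-4, 1]
  satisfied 4 clause(s); 4 remain; assigned so far: [2]
unit clause [4] forces x4=T; simplify:
  drop -4 from [-4, 1] -> [1]
  satisfied 2 clause(s); 2 remain; assigned so far: [2, 4]
unit clause [1] forces x1=T; simplify:
  satisfied 2 clause(s); 0 remain; assigned so far: [1, 2, 4]

Answer: 0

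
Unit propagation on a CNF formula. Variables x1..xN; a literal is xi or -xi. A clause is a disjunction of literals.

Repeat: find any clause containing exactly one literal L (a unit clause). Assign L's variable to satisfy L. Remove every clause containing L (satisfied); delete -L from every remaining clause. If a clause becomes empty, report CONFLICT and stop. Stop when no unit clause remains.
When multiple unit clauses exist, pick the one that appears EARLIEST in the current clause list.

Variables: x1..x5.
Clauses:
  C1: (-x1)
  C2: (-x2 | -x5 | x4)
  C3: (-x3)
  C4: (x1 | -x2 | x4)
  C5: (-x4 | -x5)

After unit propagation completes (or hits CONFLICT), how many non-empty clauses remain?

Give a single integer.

unit clause [-1] forces x1=F; simplify:
  drop 1 from [1, -2, 4] -> [-2, 4]
  satisfied 1 clause(s); 4 remain; assigned so far: [1]
unit clause [-3] forces x3=F; simplify:
  satisfied 1 clause(s); 3 remain; assigned so far: [1, 3]

Answer: 3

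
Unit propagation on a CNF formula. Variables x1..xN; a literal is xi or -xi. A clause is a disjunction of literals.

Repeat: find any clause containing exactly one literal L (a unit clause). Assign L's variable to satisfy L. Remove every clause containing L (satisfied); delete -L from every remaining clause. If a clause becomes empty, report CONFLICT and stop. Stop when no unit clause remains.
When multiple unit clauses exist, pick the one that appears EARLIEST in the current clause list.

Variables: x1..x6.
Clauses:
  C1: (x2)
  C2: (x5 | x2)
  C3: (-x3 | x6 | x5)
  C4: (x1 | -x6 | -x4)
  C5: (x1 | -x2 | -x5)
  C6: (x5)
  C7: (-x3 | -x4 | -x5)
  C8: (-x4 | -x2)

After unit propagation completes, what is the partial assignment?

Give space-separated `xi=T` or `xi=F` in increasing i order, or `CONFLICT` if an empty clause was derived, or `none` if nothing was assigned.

unit clause [2] forces x2=T; simplify:
  drop -2 from [1, -2, -5] -> [1, -5]
  drop -2 from [-4, -2] -> [-4]
  satisfied 2 clause(s); 6 remain; assigned so far: [2]
unit clause [5] forces x5=T; simplify:
  drop -5 from [1, -5] -> [1]
  drop -5 from [-3, -4, -5] -> [-3, -4]
  satisfied 2 clause(s); 4 remain; assigned so far: [2, 5]
unit clause [1] forces x1=T; simplify:
  satisfied 2 clause(s); 2 remain; assigned so far: [1, 2, 5]
unit clause [-4] forces x4=F; simplify:
  satisfied 2 clause(s); 0 remain; assigned so far: [1, 2, 4, 5]

Answer: x1=T x2=T x4=F x5=T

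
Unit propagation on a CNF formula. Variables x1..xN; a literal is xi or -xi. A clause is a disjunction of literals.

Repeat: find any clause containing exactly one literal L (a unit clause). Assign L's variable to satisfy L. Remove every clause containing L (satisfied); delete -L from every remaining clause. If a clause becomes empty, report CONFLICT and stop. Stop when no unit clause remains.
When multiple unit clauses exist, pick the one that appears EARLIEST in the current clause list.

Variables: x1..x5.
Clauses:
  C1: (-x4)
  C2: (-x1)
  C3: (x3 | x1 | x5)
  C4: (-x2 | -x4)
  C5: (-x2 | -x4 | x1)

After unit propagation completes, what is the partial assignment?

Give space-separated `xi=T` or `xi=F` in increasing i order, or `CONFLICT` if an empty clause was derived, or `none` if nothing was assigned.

Answer: x1=F x4=F

Derivation:
unit clause [-4] forces x4=F; simplify:
  satisfied 3 clause(s); 2 remain; assigned so far: [4]
unit clause [-1] forces x1=F; simplify:
  drop 1 from [3, 1, 5] -> [3, 5]
  satisfied 1 clause(s); 1 remain; assigned so far: [1, 4]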